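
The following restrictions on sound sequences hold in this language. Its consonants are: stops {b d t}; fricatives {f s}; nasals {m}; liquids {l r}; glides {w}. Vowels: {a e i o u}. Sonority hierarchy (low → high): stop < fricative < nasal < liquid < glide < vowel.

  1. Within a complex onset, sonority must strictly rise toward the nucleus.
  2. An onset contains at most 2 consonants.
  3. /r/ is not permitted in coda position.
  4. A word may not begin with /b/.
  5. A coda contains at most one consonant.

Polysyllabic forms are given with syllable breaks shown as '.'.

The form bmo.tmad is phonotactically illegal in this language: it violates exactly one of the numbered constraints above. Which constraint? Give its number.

bmo.tmad: word begins with /b/.
This is a violation of constraint 4: "A word may not begin with /b/."
The remaining constraints (1, 2, 3, 5) are satisfied.

4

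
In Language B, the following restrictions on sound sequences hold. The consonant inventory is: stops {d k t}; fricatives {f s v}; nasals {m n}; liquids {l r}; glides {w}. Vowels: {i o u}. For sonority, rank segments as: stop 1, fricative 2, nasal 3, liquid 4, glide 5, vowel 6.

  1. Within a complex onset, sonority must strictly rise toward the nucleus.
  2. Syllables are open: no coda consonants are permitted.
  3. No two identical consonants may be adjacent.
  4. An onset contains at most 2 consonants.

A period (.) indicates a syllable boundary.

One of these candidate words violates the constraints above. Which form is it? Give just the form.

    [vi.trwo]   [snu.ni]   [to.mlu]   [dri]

[vi.trwo]

[vi.trwo] — violates constraint 4: syllable 2 onset /trw/ has 3 consonants (> 2) → ill-formed
[snu.ni] — σ1 onset /sn/ (2→3 rises), coda /∅/ ok; σ2 onset /n/, coda /∅/ ok → well-formed
[to.mlu] — σ1 onset /t/, coda /∅/ ok; σ2 onset /ml/ (3→4 rises), coda /∅/ ok → well-formed
[dri] — σ1 onset /dr/ (1→4 rises), coda /∅/ ok → well-formed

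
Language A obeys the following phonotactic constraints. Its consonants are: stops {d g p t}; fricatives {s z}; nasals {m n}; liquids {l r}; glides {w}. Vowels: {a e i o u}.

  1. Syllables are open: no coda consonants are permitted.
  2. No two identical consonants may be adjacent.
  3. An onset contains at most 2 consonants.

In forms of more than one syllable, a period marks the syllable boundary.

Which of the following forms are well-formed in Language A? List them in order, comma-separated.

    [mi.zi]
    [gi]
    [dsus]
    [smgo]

[mi.zi] — σ1 onset /m/, coda /∅/ ok; σ2 onset /z/, coda /∅/ ok → well-formed
[gi] — σ1 onset /g/, coda /∅/ ok → well-formed
[dsus] — violates constraint 1: syllable 1 coda /s/ has 1 consonant (> 0) → ill-formed
[smgo] — violates constraint 3: syllable 1 onset /smg/ has 3 consonants (> 2) → ill-formed

[mi.zi], [gi]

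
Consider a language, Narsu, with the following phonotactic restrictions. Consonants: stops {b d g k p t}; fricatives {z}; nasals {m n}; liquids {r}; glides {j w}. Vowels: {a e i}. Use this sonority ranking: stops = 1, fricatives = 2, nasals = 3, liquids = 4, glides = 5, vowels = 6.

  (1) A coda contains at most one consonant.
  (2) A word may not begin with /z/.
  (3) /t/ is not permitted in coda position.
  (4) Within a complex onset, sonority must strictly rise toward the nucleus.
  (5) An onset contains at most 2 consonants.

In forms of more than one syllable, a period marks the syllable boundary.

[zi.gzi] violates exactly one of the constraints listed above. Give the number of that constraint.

[zi.gzi]: word begins with /z/.
This is a violation of constraint 2: "A word may not begin with /z/."
The remaining constraints (1, 3, 4, 5) are satisfied.

2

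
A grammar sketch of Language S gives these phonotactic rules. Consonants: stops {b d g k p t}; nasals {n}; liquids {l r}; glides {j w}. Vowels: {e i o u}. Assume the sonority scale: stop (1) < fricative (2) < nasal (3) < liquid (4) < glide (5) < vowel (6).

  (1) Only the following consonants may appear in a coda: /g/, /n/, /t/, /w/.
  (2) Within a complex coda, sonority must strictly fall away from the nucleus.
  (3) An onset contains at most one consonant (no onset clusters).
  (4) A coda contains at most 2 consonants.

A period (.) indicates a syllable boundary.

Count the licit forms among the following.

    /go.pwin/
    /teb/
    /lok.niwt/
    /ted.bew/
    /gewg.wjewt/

/go.pwin/ — violates constraint 3: syllable 2 onset /pw/ has 2 consonants (> 1) → illicit
/teb/ — violates constraint 1: syllable 1 coda contains /b/, which is not a licensed coda consonant → illicit
/lok.niwt/ — violates constraint 1: syllable 1 coda contains /k/, which is not a licensed coda consonant → illicit
/ted.bew/ — violates constraint 1: syllable 1 coda contains /d/, which is not a licensed coda consonant → illicit
/gewg.wjewt/ — violates constraint 3: syllable 2 onset /wj/ has 2 consonants (> 1) → illicit
No form is licit → 0.

0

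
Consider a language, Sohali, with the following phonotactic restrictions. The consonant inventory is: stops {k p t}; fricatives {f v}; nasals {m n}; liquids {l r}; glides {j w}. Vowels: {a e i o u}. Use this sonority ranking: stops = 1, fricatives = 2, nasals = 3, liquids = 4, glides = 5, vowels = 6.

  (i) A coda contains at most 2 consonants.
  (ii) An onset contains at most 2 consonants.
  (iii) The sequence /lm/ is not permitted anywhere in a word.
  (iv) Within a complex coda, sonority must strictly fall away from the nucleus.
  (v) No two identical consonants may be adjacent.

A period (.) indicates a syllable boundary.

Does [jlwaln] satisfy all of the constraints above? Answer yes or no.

[jlwaln] — violates constraint (ii): syllable 1 onset /jlw/ has 3 consonants (> 2) → ill-formed

no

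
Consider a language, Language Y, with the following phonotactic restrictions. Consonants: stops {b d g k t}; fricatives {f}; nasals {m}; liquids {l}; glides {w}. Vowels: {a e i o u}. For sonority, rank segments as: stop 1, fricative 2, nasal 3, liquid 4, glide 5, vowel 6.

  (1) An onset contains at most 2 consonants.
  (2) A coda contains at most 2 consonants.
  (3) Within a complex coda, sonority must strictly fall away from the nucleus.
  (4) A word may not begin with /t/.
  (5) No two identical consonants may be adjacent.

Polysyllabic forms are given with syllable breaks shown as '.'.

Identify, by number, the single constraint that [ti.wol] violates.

4

[ti.wol]: word begins with /t/.
This is a violation of constraint 4: "A word may not begin with /t/."
The remaining constraints (1, 2, 3, 5) are satisfied.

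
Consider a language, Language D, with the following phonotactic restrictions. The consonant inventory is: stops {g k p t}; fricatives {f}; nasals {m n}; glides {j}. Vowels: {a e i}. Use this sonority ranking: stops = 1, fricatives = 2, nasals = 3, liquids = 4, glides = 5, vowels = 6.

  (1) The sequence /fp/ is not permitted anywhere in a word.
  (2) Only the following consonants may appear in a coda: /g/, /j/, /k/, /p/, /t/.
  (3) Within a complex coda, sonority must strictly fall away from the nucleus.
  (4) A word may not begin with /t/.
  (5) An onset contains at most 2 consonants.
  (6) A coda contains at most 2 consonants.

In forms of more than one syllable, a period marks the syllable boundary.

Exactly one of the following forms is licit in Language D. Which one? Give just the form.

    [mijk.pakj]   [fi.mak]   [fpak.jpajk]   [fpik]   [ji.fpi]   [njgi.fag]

[mijk.pakj] — violates constraint 3: syllable 2 coda /kj/: /k/ (stop, 1) → /j/ (glide, 5) does not fall → illicit
[fi.mak] — σ1 onset /f/, coda /∅/ ok; σ2 onset /m/, coda /k/ ok → licit
[fpak.jpajk] — violates constraint 1: contains banned sequence /fp/ → illicit
[fpik] — violates constraint 1: contains banned sequence /fp/ → illicit
[ji.fpi] — violates constraint 1: contains banned sequence /fp/ → illicit
[njgi.fag] — violates constraint 5: syllable 1 onset /njg/ has 3 consonants (> 2) → illicit

[fi.mak]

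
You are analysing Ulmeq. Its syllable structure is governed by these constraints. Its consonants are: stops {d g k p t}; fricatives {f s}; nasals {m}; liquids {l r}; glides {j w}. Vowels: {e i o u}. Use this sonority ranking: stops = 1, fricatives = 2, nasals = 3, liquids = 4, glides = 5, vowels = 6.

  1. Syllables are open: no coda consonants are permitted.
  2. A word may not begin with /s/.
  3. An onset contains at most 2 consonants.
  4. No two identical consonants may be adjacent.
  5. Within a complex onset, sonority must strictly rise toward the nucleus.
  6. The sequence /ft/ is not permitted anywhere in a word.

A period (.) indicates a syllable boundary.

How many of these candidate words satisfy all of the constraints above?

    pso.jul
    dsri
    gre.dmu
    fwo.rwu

2

pso.jul — violates constraint 1: syllable 2 coda /l/ has 1 consonant (> 0) → ill-formed
dsri — violates constraint 3: syllable 1 onset /dsr/ has 3 consonants (> 2) → ill-formed
gre.dmu — σ1 onset /gr/ (1→4 rises), coda /∅/ ok; σ2 onset /dm/ (1→3 rises), coda /∅/ ok → well-formed
fwo.rwu — σ1 onset /fw/ (2→5 rises), coda /∅/ ok; σ2 onset /rw/ (4→5 rises), coda /∅/ ok → well-formed
Well-formed: gre.dmu, fwo.rwu → 2.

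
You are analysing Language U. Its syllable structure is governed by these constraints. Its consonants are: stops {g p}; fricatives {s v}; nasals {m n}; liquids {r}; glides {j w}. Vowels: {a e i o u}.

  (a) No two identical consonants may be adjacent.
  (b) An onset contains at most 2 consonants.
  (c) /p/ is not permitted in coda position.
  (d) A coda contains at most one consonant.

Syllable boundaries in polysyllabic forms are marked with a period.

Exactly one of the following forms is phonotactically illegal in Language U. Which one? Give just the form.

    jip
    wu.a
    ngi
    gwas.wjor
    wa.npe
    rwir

jip — violates constraint (c): syllable 1 coda contains /p/ → phonotactically illegal
wu.a — σ1 onset /w/, coda /∅/ ok; σ2 onset /∅/, coda /∅/ ok → phonotactically legal
ngi — σ1 onset /ng/ (2C), coda /∅/ ok → phonotactically legal
gwas.wjor — σ1 onset /gw/ (2C), coda /s/ ok; σ2 onset /wj/ (2C), coda /r/ ok → phonotactically legal
wa.npe — σ1 onset /w/, coda /∅/ ok; σ2 onset /np/ (2C), coda /∅/ ok → phonotactically legal
rwir — σ1 onset /rw/ (2C), coda /r/ ok → phonotactically legal

jip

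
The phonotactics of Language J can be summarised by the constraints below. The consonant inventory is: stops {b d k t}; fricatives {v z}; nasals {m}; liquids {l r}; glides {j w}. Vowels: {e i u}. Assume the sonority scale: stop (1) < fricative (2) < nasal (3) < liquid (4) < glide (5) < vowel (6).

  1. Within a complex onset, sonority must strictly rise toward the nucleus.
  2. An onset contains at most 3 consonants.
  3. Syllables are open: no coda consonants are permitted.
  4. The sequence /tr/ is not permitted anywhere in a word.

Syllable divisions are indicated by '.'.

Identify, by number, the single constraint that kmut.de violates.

kmut.de: syllable 1 coda /t/ has 1 consonant (> 0).
This is a violation of constraint 3: "Syllables are open: no coda consonants are permitted."
The remaining constraints (1, 2, 4) are satisfied.

3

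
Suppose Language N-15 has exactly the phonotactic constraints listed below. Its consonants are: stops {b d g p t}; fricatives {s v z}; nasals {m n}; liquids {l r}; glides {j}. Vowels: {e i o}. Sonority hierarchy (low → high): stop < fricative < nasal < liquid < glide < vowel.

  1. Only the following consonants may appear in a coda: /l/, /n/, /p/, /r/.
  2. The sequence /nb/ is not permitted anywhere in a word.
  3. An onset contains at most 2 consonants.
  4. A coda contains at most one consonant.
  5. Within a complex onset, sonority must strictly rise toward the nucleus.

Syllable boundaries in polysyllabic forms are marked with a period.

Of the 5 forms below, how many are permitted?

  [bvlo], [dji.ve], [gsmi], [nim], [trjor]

1

[bvlo] — violates constraint 3: syllable 1 onset /bvl/ has 3 consonants (> 2) → not permitted
[dji.ve] — σ1 onset /dj/ (1→5 rises), coda /∅/ ok; σ2 onset /v/, coda /∅/ ok → permitted
[gsmi] — violates constraint 3: syllable 1 onset /gsm/ has 3 consonants (> 2) → not permitted
[nim] — violates constraint 1: syllable 1 coda contains /m/, which is not a licensed coda consonant → not permitted
[trjor] — violates constraint 3: syllable 1 onset /trj/ has 3 consonants (> 2) → not permitted
Permitted: [dji.ve] → 1.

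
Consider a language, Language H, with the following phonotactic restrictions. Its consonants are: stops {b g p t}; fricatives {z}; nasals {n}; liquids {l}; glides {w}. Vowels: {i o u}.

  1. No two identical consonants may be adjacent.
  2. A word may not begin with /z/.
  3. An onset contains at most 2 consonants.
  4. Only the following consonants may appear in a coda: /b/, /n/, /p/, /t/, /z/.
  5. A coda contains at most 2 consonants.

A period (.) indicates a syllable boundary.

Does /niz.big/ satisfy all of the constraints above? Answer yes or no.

/niz.big/ — violates constraint 4: syllable 2 coda contains /g/, which is not a licensed coda consonant → phonotactically illegal

no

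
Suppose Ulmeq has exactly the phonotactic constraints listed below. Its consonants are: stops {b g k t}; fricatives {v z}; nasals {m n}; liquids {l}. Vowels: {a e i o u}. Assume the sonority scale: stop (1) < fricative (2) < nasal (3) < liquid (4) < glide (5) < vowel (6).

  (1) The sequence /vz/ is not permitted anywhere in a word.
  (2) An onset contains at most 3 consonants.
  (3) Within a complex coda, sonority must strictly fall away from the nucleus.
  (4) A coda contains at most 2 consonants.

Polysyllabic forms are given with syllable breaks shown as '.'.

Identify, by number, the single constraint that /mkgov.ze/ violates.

/mkgov.ze/: contains banned sequence /vz/.
This is a violation of constraint 1: "The sequence /vz/ is not permitted anywhere in a word."
The remaining constraints (2, 3, 4) are satisfied.

1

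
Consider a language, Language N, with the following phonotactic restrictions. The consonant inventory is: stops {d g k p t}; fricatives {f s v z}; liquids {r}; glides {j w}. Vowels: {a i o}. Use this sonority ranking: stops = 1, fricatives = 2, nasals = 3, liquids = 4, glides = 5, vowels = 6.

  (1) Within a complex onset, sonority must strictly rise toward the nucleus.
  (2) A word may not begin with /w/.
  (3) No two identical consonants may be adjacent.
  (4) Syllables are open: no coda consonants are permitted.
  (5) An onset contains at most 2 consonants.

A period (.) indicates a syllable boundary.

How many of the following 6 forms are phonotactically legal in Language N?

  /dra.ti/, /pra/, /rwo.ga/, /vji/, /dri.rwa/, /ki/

/dra.ti/ — σ1 onset /dr/ (1→4 rises), coda /∅/ ok; σ2 onset /t/, coda /∅/ ok → phonotactically legal
/pra/ — σ1 onset /pr/ (1→4 rises), coda /∅/ ok → phonotactically legal
/rwo.ga/ — σ1 onset /rw/ (4→5 rises), coda /∅/ ok; σ2 onset /g/, coda /∅/ ok → phonotactically legal
/vji/ — σ1 onset /vj/ (2→5 rises), coda /∅/ ok → phonotactically legal
/dri.rwa/ — σ1 onset /dr/ (1→4 rises), coda /∅/ ok; σ2 onset /rw/ (4→5 rises), coda /∅/ ok → phonotactically legal
/ki/ — σ1 onset /k/, coda /∅/ ok → phonotactically legal
Phonotactically legal: /dra.ti/, /pra/, /rwo.ga/, /vji/, /dri.rwa/, /ki/ → 6.

6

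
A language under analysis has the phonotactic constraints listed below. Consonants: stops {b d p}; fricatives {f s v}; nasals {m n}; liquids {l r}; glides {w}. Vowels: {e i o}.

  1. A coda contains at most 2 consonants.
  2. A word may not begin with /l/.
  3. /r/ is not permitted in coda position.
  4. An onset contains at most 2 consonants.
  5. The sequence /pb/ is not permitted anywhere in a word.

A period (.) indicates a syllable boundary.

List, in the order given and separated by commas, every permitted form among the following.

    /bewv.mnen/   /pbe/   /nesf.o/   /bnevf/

/bewv.mnen/, /nesf.o/, /bnevf/

/bewv.mnen/ — σ1 onset /b/, coda /wv/ (2C) ok; σ2 onset /mn/ (2C), coda /n/ ok → permitted
/pbe/ — violates constraint 5: contains banned sequence /pb/ → not permitted
/nesf.o/ — σ1 onset /n/, coda /sf/ (2C) ok; σ2 onset /∅/, coda /∅/ ok → permitted
/bnevf/ — σ1 onset /bn/ (2C), coda /vf/ (2C) ok → permitted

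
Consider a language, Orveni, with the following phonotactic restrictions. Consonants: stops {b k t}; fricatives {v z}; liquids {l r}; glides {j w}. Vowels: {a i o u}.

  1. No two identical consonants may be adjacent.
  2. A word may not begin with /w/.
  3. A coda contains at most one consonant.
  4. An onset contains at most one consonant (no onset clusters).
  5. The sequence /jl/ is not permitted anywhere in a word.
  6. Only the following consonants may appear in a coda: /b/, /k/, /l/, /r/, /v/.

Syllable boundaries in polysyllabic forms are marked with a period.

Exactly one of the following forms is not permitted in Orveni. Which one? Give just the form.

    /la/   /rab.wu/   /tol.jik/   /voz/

/la/ — σ1 onset /l/, coda /∅/ ok → permitted
/rab.wu/ — σ1 onset /r/, coda /b/ ok; σ2 onset /w/, coda /∅/ ok → permitted
/tol.jik/ — σ1 onset /t/, coda /l/ ok; σ2 onset /j/, coda /k/ ok → permitted
/voz/ — violates constraint 6: syllable 1 coda contains /z/, which is not a licensed coda consonant → not permitted

/voz/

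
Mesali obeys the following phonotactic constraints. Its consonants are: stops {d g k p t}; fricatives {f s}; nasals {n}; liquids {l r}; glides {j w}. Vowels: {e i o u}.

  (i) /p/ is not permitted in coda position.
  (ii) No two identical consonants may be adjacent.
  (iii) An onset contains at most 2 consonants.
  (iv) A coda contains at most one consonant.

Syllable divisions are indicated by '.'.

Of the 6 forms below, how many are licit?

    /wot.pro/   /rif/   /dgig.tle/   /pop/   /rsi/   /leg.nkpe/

/wot.pro/ — σ1 onset /w/, coda /t/ ok; σ2 onset /pr/ (2C), coda /∅/ ok → licit
/rif/ — σ1 onset /r/, coda /f/ ok → licit
/dgig.tle/ — σ1 onset /dg/ (2C), coda /g/ ok; σ2 onset /tl/ (2C), coda /∅/ ok → licit
/pop/ — violates constraint (i): syllable 1 coda contains /p/ → illicit
/rsi/ — σ1 onset /rs/ (2C), coda /∅/ ok → licit
/leg.nkpe/ — violates constraint (iii): syllable 2 onset /nkp/ has 3 consonants (> 2) → illicit
Licit: /wot.pro/, /rif/, /dgig.tle/, /rsi/ → 4.

4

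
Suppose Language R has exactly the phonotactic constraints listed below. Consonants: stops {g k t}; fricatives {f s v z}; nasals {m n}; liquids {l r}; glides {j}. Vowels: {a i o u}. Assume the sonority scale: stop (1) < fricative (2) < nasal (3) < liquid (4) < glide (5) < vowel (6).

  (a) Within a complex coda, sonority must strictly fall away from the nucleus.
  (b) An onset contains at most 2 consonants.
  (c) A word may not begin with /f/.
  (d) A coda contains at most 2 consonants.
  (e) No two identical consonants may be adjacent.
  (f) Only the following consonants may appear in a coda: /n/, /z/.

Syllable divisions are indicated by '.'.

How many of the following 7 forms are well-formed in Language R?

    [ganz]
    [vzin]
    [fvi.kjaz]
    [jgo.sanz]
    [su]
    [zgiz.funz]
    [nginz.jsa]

[ganz] — σ1 onset /g/, coda /nz/ (3→2 falls) ok → well-formed
[vzin] — σ1 onset /vz/ (2C), coda /n/ ok → well-formed
[fvi.kjaz] — violates constraint (c): word begins with /f/ → ill-formed
[jgo.sanz] — σ1 onset /jg/ (2C), coda /∅/ ok; σ2 onset /s/, coda /nz/ (3→2 falls) ok → well-formed
[su] — σ1 onset /s/, coda /∅/ ok → well-formed
[zgiz.funz] — σ1 onset /zg/ (2C), coda /z/ ok; σ2 onset /f/, coda /nz/ (3→2 falls) ok → well-formed
[nginz.jsa] — σ1 onset /ng/ (2C), coda /nz/ (3→2 falls) ok; σ2 onset /js/ (2C), coda /∅/ ok → well-formed
Well-formed: [ganz], [vzin], [jgo.sanz], [su], [zgiz.funz], [nginz.jsa] → 6.

6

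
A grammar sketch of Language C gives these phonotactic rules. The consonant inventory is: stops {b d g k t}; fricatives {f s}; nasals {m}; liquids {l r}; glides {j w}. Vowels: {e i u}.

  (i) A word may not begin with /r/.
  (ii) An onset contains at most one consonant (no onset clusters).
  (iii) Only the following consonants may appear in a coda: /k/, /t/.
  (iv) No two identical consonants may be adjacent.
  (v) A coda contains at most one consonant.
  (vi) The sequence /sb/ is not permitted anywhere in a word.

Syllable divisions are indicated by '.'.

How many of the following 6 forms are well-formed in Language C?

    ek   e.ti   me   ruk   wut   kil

4

ek — σ1 onset /∅/, coda /k/ ok → well-formed
e.ti — σ1 onset /∅/, coda /∅/ ok; σ2 onset /t/, coda /∅/ ok → well-formed
me — σ1 onset /m/, coda /∅/ ok → well-formed
ruk — violates constraint (i): word begins with /r/ → ill-formed
wut — σ1 onset /w/, coda /t/ ok → well-formed
kil — violates constraint (iii): syllable 1 coda contains /l/, which is not a licensed coda consonant → ill-formed
Well-formed: ek, e.ti, me, wut → 4.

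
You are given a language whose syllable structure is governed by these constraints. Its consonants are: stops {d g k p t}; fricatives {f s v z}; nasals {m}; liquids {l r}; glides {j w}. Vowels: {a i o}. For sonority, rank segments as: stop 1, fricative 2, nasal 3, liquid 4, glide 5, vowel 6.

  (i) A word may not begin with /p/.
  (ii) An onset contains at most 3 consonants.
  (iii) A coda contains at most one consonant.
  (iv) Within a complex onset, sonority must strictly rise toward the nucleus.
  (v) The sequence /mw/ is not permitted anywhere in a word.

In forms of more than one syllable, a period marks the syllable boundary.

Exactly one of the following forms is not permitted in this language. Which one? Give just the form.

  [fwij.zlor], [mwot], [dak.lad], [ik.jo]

[mwot]

[fwij.zlor] — σ1 onset /fw/ (2→5 rises), coda /j/ ok; σ2 onset /zl/ (2→4 rises), coda /r/ ok → permitted
[mwot] — violates constraint (v): contains banned sequence /mw/ → not permitted
[dak.lad] — σ1 onset /d/, coda /k/ ok; σ2 onset /l/, coda /d/ ok → permitted
[ik.jo] — σ1 onset /∅/, coda /k/ ok; σ2 onset /j/, coda /∅/ ok → permitted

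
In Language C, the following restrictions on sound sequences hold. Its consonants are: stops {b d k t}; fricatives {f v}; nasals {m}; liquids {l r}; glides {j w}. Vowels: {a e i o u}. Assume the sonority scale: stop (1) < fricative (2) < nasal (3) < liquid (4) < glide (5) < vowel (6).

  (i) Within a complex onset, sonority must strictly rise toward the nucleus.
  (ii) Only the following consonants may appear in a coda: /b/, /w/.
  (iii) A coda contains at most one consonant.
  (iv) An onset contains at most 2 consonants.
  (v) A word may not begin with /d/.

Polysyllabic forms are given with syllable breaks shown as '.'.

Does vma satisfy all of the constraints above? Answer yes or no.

yes

vma — σ1 onset /vm/ (2→3 rises), coda /∅/ ok → licit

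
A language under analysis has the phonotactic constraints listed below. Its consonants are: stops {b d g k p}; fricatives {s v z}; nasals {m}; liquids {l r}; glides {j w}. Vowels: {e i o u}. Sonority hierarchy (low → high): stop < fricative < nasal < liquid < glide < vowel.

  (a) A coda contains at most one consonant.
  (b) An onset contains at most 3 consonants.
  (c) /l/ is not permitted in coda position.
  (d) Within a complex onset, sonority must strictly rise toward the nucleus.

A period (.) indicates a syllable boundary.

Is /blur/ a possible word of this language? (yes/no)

/blur/ — σ1 onset /bl/ (1→4 rises), coda /r/ ok → permitted

yes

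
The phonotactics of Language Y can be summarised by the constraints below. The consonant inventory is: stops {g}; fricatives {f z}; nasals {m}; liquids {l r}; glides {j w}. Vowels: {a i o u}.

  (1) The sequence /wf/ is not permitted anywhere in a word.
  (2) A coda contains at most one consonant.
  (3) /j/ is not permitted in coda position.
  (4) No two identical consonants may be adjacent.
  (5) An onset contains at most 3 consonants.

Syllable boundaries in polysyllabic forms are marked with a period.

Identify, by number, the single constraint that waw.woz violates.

waw.woz: adjacent identical consonants /ww/.
This is a violation of constraint 4: "No two identical consonants may be adjacent."
The remaining constraints (1, 2, 3, 5) are satisfied.

4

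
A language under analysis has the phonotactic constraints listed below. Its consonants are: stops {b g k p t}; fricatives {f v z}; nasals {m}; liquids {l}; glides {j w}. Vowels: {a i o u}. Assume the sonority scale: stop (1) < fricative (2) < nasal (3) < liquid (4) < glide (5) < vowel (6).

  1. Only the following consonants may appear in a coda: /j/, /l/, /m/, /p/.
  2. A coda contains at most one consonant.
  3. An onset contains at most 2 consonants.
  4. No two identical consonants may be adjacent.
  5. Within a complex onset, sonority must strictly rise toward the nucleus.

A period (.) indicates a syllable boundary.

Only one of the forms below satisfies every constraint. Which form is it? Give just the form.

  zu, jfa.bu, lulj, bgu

zu

zu — σ1 onset /z/, coda /∅/ ok → phonotactically legal
jfa.bu — violates constraint 5: syllable 1 onset /jf/: /j/ (glide, 5) → /f/ (fricative, 2) does not rise → phonotactically illegal
lulj — violates constraint 2: syllable 1 coda /lj/ has 2 consonants (> 1) → phonotactically illegal
bgu — violates constraint 5: syllable 1 onset /bg/: /b/ (stop, 1) → /g/ (stop, 1) does not rise → phonotactically illegal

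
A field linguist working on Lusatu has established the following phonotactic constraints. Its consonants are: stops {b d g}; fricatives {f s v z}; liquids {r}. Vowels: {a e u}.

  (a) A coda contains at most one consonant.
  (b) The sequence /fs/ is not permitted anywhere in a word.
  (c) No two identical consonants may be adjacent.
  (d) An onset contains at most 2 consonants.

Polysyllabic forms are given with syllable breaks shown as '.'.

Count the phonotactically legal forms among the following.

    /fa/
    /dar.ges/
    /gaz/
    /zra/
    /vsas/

/fa/ — σ1 onset /f/, coda /∅/ ok → phonotactically legal
/dar.ges/ — σ1 onset /d/, coda /r/ ok; σ2 onset /g/, coda /s/ ok → phonotactically legal
/gaz/ — σ1 onset /g/, coda /z/ ok → phonotactically legal
/zra/ — σ1 onset /zr/ (2C), coda /∅/ ok → phonotactically legal
/vsas/ — σ1 onset /vs/ (2C), coda /s/ ok → phonotactically legal
Phonotactically legal: /fa/, /dar.ges/, /gaz/, /zra/, /vsas/ → 5.

5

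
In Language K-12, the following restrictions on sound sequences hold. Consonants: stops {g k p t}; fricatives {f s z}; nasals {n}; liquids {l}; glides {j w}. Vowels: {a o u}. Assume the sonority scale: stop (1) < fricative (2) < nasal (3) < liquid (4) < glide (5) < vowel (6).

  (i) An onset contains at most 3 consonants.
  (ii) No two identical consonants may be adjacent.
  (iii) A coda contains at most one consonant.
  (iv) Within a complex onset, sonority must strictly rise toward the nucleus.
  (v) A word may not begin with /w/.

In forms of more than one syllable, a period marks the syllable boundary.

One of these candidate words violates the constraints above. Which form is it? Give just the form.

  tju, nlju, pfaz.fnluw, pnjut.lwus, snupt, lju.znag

tju — σ1 onset /tj/ (1→5 rises), coda /∅/ ok → licit
nlju — σ1 onset /nlj/ (3→4→5 rises), coda /∅/ ok → licit
pfaz.fnluw — σ1 onset /pf/ (1→2 rises), coda /z/ ok; σ2 onset /fnl/ (2→3→4 rises), coda /w/ ok → licit
pnjut.lwus — σ1 onset /pnj/ (1→3→5 rises), coda /t/ ok; σ2 onset /lw/ (4→5 rises), coda /s/ ok → licit
snupt — violates constraint (iii): syllable 1 coda /pt/ has 2 consonants (> 1) → illicit
lju.znag — σ1 onset /lj/ (4→5 rises), coda /∅/ ok; σ2 onset /zn/ (2→3 rises), coda /g/ ok → licit

snupt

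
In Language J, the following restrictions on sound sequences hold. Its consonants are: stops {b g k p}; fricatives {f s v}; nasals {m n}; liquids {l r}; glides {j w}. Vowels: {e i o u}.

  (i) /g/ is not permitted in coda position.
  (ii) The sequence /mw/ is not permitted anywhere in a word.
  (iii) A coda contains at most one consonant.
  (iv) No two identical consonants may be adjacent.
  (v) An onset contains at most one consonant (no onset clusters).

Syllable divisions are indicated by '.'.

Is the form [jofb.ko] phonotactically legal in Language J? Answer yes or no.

no

[jofb.ko] — violates constraint (iii): syllable 1 coda /fb/ has 2 consonants (> 1) → phonotactically illegal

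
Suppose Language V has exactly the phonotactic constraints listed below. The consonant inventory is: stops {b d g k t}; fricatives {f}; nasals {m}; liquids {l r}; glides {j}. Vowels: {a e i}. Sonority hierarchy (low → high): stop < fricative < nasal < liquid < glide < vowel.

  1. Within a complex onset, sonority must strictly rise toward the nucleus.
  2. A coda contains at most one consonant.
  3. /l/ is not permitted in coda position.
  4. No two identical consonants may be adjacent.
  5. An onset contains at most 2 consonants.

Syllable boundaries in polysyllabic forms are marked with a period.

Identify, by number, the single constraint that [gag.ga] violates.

4

[gag.ga]: adjacent identical consonants /gg/.
This is a violation of constraint 4: "No two identical consonants may be adjacent."
The remaining constraints (1, 2, 3, 5) are satisfied.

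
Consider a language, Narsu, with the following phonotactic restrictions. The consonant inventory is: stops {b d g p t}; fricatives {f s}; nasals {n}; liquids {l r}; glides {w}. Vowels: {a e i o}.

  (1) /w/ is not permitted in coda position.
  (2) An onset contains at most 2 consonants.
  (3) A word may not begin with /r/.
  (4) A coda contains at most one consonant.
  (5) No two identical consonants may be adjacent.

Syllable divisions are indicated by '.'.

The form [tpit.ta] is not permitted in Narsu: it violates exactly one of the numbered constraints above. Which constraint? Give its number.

5

[tpit.ta]: adjacent identical consonants /tt/.
This is a violation of constraint 5: "No two identical consonants may be adjacent."
The remaining constraints (1, 2, 3, 4) are satisfied.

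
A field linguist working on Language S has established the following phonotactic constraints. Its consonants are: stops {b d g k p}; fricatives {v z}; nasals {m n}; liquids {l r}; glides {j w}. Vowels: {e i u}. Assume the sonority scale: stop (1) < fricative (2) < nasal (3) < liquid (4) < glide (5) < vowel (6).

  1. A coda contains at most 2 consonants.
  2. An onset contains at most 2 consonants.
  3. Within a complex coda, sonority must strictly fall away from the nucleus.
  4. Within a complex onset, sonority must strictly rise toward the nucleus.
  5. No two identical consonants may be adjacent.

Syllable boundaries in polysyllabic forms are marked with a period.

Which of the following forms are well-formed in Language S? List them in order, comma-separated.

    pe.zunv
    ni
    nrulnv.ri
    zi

pe.zunv — σ1 onset /p/, coda /∅/ ok; σ2 onset /z/, coda /nv/ (3→2 falls) ok → well-formed
ni — σ1 onset /n/, coda /∅/ ok → well-formed
nrulnv.ri — violates constraint 1: syllable 1 coda /lnv/ has 3 consonants (> 2) → ill-formed
zi — σ1 onset /z/, coda /∅/ ok → well-formed

pe.zunv, ni, zi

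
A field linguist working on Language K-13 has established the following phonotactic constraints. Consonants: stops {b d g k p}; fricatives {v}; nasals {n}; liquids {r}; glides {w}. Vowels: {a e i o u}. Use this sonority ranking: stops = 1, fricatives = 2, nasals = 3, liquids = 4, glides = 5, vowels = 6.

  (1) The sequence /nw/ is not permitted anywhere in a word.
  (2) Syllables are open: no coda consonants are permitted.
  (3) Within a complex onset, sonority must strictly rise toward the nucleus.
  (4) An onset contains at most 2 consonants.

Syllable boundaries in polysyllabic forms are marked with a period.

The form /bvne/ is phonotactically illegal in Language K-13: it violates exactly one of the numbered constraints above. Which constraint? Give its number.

4

/bvne/: syllable 1 onset /bvn/ has 3 consonants (> 2).
This is a violation of constraint 4: "An onset contains at most 2 consonants."
The remaining constraints (1, 2, 3) are satisfied.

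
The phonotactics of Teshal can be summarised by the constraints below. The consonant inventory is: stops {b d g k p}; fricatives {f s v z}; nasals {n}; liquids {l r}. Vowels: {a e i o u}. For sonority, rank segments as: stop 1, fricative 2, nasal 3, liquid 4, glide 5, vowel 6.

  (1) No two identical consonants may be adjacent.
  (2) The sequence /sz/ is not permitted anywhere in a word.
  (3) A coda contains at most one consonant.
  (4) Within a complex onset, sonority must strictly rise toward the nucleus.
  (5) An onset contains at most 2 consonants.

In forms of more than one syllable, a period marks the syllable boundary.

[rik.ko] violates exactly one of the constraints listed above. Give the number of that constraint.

[rik.ko]: adjacent identical consonants /kk/.
This is a violation of constraint 1: "No two identical consonants may be adjacent."
The remaining constraints (2, 3, 4, 5) are satisfied.

1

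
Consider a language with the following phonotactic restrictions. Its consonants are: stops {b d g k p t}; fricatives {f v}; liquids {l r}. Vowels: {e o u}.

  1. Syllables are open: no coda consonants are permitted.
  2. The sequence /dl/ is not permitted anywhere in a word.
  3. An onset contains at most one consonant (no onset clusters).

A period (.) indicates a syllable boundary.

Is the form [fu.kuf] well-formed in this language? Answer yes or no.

no

[fu.kuf] — violates constraint 1: syllable 2 coda /f/ has 1 consonant (> 0) → ill-formed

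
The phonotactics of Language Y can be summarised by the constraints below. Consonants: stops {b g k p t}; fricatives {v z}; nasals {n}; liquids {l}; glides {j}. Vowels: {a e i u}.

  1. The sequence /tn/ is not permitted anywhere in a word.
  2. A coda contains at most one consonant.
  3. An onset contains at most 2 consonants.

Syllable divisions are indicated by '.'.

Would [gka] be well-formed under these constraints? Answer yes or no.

[gka] — σ1 onset /gk/ (2C), coda /∅/ ok → well-formed

yes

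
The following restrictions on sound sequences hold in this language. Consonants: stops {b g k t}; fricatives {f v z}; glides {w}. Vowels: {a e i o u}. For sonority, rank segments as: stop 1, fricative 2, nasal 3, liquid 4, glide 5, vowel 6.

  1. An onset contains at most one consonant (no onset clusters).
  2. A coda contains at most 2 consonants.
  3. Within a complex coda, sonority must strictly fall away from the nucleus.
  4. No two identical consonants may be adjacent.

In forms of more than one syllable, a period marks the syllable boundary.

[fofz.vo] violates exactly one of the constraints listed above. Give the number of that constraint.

3

[fofz.vo]: syllable 1 coda /fz/: /f/ (fricative, 2) → /z/ (fricative, 2) does not fall.
This is a violation of constraint 3: "Within a complex coda, sonority must strictly fall away from the nucleus."
The remaining constraints (1, 2, 4) are satisfied.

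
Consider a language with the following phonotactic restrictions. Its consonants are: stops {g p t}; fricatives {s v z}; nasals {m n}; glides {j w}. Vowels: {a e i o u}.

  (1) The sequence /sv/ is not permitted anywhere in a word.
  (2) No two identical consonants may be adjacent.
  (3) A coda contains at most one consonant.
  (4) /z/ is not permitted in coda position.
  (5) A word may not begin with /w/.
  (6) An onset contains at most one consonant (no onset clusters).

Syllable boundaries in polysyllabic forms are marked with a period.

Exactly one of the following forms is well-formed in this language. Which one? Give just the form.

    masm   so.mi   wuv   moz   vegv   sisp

so.mi

masm — violates constraint 3: syllable 1 coda /sm/ has 2 consonants (> 1) → ill-formed
so.mi — σ1 onset /s/, coda /∅/ ok; σ2 onset /m/, coda /∅/ ok → well-formed
wuv — violates constraint 5: word begins with /w/ → ill-formed
moz — violates constraint 4: syllable 1 coda contains /z/ → ill-formed
vegv — violates constraint 3: syllable 1 coda /gv/ has 2 consonants (> 1) → ill-formed
sisp — violates constraint 3: syllable 1 coda /sp/ has 2 consonants (> 1) → ill-formed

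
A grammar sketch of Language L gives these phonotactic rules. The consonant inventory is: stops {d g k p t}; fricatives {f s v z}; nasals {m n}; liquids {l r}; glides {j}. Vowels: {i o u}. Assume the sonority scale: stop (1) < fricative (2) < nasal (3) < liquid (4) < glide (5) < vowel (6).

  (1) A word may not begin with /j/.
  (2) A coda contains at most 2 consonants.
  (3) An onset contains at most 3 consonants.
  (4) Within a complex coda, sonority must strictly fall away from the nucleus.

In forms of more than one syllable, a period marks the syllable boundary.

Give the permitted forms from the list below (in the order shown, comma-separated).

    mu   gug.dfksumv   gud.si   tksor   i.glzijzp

mu, gud.si, tksor

mu — σ1 onset /m/, coda /∅/ ok → permitted
gug.dfksumv — violates constraint 3: syllable 2 onset /dfks/ has 4 consonants (> 3) → not permitted
gud.si — σ1 onset /g/, coda /d/ ok; σ2 onset /s/, coda /∅/ ok → permitted
tksor — σ1 onset /tks/ (3C), coda /r/ ok → permitted
i.glzijzp — violates constraint 2: syllable 2 coda /jzp/ has 3 consonants (> 2) → not permitted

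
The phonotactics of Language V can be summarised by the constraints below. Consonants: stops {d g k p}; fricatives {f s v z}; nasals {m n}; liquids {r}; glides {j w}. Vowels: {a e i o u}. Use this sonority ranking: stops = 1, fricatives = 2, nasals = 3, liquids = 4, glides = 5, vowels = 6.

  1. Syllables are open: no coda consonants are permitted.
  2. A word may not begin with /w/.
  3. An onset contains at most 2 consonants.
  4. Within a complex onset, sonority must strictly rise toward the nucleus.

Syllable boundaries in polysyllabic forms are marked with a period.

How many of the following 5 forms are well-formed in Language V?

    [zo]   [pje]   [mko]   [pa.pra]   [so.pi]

[zo] — σ1 onset /z/, coda /∅/ ok → well-formed
[pje] — σ1 onset /pj/ (1→5 rises), coda /∅/ ok → well-formed
[mko] — violates constraint 4: syllable 1 onset /mk/: /m/ (nasal, 3) → /k/ (stop, 1) does not rise → ill-formed
[pa.pra] — σ1 onset /p/, coda /∅/ ok; σ2 onset /pr/ (1→4 rises), coda /∅/ ok → well-formed
[so.pi] — σ1 onset /s/, coda /∅/ ok; σ2 onset /p/, coda /∅/ ok → well-formed
Well-formed: [zo], [pje], [pa.pra], [so.pi] → 4.

4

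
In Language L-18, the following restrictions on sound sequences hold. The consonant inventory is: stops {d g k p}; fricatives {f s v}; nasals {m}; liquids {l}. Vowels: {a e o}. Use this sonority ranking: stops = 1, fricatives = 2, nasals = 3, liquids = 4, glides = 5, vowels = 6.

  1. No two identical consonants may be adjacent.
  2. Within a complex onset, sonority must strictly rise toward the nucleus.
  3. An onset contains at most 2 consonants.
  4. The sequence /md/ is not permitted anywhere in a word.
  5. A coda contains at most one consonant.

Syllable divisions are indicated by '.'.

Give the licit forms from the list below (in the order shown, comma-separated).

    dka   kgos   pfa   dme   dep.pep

pfa, dme

dka — violates constraint 2: syllable 1 onset /dk/: /d/ (stop, 1) → /k/ (stop, 1) does not rise → illicit
kgos — violates constraint 2: syllable 1 onset /kg/: /k/ (stop, 1) → /g/ (stop, 1) does not rise → illicit
pfa — σ1 onset /pf/ (1→2 rises), coda /∅/ ok → licit
dme — σ1 onset /dm/ (1→3 rises), coda /∅/ ok → licit
dep.pep — violates constraint 1: adjacent identical consonants /pp/ → illicit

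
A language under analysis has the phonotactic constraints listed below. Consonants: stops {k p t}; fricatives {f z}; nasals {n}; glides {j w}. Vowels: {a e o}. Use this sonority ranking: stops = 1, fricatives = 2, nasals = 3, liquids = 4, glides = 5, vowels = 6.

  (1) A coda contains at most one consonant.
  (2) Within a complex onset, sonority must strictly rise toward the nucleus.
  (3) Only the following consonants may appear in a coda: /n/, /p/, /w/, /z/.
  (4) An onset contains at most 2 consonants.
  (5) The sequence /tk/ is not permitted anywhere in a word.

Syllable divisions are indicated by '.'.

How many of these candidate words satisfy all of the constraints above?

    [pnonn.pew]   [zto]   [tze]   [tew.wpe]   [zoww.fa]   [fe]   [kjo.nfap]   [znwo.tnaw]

[pnonn.pew] — violates constraint 1: syllable 1 coda /nn/ has 2 consonants (> 1) → not permitted
[zto] — violates constraint 2: syllable 1 onset /zt/: /z/ (fricative, 2) → /t/ (stop, 1) does not rise → not permitted
[tze] — σ1 onset /tz/ (1→2 rises), coda /∅/ ok → permitted
[tew.wpe] — violates constraint 2: syllable 2 onset /wp/: /w/ (glide, 5) → /p/ (stop, 1) does not rise → not permitted
[zoww.fa] — violates constraint 1: syllable 1 coda /ww/ has 2 consonants (> 1) → not permitted
[fe] — σ1 onset /f/, coda /∅/ ok → permitted
[kjo.nfap] — violates constraint 2: syllable 2 onset /nf/: /n/ (nasal, 3) → /f/ (fricative, 2) does not rise → not permitted
[znwo.tnaw] — violates constraint 4: syllable 1 onset /znw/ has 3 consonants (> 2) → not permitted
Permitted: [tze], [fe] → 2.

2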